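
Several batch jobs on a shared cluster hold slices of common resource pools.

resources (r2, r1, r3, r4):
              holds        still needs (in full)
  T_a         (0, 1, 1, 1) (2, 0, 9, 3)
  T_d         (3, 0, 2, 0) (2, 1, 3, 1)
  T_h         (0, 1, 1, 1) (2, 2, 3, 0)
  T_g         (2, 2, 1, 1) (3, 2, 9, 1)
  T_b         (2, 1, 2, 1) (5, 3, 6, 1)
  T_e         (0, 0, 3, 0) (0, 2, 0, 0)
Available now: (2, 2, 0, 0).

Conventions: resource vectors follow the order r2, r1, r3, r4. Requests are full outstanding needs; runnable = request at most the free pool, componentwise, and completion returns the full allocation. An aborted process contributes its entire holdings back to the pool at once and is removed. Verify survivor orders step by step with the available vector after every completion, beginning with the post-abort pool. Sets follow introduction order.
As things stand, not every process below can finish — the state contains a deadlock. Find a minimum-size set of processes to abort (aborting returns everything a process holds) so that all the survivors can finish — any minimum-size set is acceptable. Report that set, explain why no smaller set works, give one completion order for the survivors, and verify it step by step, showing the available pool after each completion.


The answer: abort T_a.
Key observation: the returned (0, 1, 1, 1) from T_a is what brings T_g — unrunnable before, under any order — into play at step 5.
No smaller set exists: with zero aborts the deadlock remains.
One survivor order: T_e, T_h, T_d, T_b, T_g. Step-by-step check (post-abort pool first):
  pool = (2, 3, 1, 1)
  run T_e (needs (0, 2, 0, 0), free (2, 3, 1, 1)); after release of (0, 0, 3, 0) the pool is (2, 3, 4, 1)
  run T_h (needs (2, 2, 3, 0), free (2, 3, 4, 1)); after release of (0, 1, 1, 1) the pool is (2, 4, 5, 2)
  run T_d (needs (2, 1, 3, 1), free (2, 4, 5, 2)); after release of (3, 0, 2, 0) the pool is (5, 4, 7, 2)
  run T_b (needs (5, 3, 6, 1), free (5, 4, 7, 2)); after release of (2, 1, 2, 1) the pool is (7, 5, 9, 3)
  run T_g (needs (3, 2, 9, 1), free (7, 5, 9, 3)); after release of (2, 2, 1, 1) the pool is (9, 7, 10, 4)


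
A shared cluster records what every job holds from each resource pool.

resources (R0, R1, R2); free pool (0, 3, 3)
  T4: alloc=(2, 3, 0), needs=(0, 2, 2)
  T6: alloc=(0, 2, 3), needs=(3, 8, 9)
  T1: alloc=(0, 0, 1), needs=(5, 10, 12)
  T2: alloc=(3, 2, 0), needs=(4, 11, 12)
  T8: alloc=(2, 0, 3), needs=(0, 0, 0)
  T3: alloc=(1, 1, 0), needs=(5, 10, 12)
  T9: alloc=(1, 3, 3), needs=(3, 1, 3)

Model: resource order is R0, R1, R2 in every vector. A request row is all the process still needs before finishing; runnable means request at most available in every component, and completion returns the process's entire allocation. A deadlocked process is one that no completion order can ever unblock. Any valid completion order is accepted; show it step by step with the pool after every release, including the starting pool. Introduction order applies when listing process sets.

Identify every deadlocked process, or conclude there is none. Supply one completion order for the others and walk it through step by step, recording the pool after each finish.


Nothing here is deadlocked.
Key observation: starting with T4, each completion frees enough for the next — no one is permanently blocked.
One completion order for the rest: T4, T8, T9, T6, T2, T3, T1. Verifying each step:
  pool = (0, 3, 3)
  T4: need (0, 2, 2) fits (0, 3, 3); releases (2, 3, 0), pool now (2, 6, 3)
  T8: need (0, 0, 0) fits (2, 6, 3); releases (2, 0, 3), pool now (4, 6, 6)
  T9: need (3, 1, 3) fits (4, 6, 6); releases (1, 3, 3), pool now (5, 9, 9)
  T6: need (3, 8, 9) fits (5, 9, 9); releases (0, 2, 3), pool now (5, 11, 12)
  T2: need (4, 11, 12) fits (5, 11, 12); releases (3, 2, 0), pool now (8, 13, 12)
  T3: need (5, 10, 12) fits (8, 13, 12); releases (1, 1, 0), pool now (9, 14, 12)
  T1: need (5, 10, 12) fits (9, 14, 12); releases (0, 0, 1), pool now (9, 14, 13)


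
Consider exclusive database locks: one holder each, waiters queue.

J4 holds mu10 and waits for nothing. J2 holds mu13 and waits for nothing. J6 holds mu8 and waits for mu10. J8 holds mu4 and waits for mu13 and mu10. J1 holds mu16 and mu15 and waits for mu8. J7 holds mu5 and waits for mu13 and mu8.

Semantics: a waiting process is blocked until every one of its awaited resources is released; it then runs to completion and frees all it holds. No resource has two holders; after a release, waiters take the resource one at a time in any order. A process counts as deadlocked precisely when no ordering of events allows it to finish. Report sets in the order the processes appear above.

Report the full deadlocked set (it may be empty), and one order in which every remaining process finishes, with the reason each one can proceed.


Nothing here is deadlocked.
Key observation: there is no circular wait here — follow any chain and it reaches a process that is free to run now.
A valid finishing order for the others: J4, J2, J6, J8, J7, J1.
Check, step by step:
  J4 waits on nothing -> runs at once and releases mu10
  J2 waits on nothing -> runs at once and releases mu13
  J6 waits on mu10 — all released -> runs and releases mu8
  J8 waits on mu13 and mu10 — all released -> runs and releases mu4
  J7 waits on mu13 and mu8 — all released -> runs and releases mu5
  J1 waits on mu8 — all released -> runs and releases mu16 and mu15


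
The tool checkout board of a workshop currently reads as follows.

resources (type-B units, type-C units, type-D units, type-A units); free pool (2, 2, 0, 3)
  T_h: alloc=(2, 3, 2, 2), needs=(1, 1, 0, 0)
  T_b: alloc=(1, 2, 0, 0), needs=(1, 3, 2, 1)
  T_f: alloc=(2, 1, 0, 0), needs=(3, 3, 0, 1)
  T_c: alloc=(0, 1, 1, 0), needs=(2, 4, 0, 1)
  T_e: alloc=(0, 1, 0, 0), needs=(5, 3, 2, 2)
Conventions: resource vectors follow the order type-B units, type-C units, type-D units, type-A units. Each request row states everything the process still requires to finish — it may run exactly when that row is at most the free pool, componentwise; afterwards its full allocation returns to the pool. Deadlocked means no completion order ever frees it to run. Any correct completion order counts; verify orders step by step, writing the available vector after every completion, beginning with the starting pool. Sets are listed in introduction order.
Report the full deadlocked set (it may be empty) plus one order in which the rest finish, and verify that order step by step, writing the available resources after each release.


Nothing here is deadlocked.
Key observation: the pool covers T_h at once, and every later process fits after earlier releases.
One completion order for the rest: T_h, T_b, T_e, T_f, T_c. Walking it through:
  pool = (2, 2, 0, 3)
  T_h needs (1, 1, 0, 0) <= (2, 2, 0, 3) -> finishes; pool += (2, 3, 2, 2) = (4, 5, 2, 5)
  T_b needs (1, 3, 2, 1) <= (4, 5, 2, 5) -> finishes; pool += (1, 2, 0, 0) = (5, 7, 2, 5)
  T_e needs (5, 3, 2, 2) <= (5, 7, 2, 5) -> finishes; pool += (0, 1, 0, 0) = (5, 8, 2, 5)
  T_f needs (3, 3, 0, 1) <= (5, 8, 2, 5) -> finishes; pool += (2, 1, 0, 0) = (7, 9, 2, 5)
  T_c needs (2, 4, 0, 1) <= (7, 9, 2, 5) -> finishes; pool += (0, 1, 1, 0) = (7, 10, 3, 5)


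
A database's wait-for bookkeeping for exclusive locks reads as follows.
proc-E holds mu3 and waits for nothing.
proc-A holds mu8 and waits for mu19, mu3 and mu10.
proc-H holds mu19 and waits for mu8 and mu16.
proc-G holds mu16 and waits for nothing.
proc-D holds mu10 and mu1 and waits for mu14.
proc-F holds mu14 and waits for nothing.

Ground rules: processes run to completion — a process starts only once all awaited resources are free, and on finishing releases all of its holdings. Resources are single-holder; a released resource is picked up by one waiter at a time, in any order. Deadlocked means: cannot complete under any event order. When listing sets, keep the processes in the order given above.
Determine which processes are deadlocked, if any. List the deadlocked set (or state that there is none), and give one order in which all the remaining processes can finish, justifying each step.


The deadlocked set is proc-A and proc-H.
Key observation: proc-A -> proc-H -> proc-A is a circular wait — nothing in it can go first; no other process is dragged down with it.
The rest can finish in the order proc-F, proc-E, proc-G, proc-D.
Step-by-step check:
  proc-F waits on nothing -> runs at once and releases mu14
  proc-E waits on nothing -> runs at once and releases mu3
  proc-G waits on nothing -> runs at once and releases mu16
  proc-D waits on mu14 — all released -> runs and releases mu10 and mu1


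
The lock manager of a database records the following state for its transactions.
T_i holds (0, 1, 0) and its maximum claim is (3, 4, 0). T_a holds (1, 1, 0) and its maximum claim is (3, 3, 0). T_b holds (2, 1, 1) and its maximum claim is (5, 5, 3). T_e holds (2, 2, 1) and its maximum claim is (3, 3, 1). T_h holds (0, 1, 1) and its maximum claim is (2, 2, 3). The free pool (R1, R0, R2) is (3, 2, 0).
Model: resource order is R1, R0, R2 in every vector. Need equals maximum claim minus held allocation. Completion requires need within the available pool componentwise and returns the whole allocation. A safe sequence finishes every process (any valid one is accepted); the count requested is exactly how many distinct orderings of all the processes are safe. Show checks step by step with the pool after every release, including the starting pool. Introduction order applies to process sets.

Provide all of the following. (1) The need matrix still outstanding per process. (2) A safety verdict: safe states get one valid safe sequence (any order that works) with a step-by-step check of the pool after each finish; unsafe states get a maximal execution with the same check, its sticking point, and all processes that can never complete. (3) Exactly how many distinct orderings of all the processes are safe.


(1) Remaining need (order R1, R0, R2):
  T_i: (3, 3, 0)
  T_a: (2, 2, 0)
  T_b: (3, 4, 2)
  T_e: (1, 1, 0)
  T_h: (2, 1, 2)
(2) The state is UNSAFE.
Key observation: T_e, T_i, T_a can finish, but then (6, 6, 1) is all there is, and the blocked group's R2 demands exceed it.
The run T_e, T_i, T_a cannot be extended any further. Verifying each step:
  pool = (3, 2, 0)
  T_e: need (1, 1, 0) fits (3, 2, 0); releases (2, 2, 1), pool now (5, 4, 1)
  T_i: need (3, 3, 0) fits (5, 4, 1); releases (0, 1, 0), pool now (5, 5, 1)
  T_a: need (2, 2, 0) fits (5, 5, 1); releases (1, 1, 0), pool now (6, 6, 1)
  blocked: T_b wants (3, 4, 2), pool (6, 6, 1) — not enough R2
  blocked: T_h wants (2, 1, 2), pool (6, 6, 1) — not enough R2
Never able to finish: T_b and T_h.
(3) The exact count: 0 of the possible complete orderings are safe sequences.


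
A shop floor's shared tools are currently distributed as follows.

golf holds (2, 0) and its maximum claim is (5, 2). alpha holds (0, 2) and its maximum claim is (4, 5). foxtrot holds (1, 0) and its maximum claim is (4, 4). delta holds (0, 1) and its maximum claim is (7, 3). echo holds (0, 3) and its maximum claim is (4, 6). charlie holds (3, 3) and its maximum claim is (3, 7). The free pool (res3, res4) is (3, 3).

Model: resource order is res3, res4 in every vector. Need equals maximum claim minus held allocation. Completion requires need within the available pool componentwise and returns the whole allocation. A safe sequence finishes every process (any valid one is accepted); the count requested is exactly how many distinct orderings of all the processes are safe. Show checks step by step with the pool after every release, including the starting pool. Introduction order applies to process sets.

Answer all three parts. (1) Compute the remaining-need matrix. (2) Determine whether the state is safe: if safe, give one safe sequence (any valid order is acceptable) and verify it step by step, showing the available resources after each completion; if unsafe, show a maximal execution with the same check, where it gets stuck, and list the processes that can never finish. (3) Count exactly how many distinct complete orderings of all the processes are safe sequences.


(1) Outstanding need per process (order res3, res4):
  golf: (3, 2)
  alpha: (4, 3)
  foxtrot: (3, 4)
  delta: (7, 2)
  echo: (4, 3)
  charlie: (0, 4)
(2) SAFE — a valid safe sequence is golf, echo, foxtrot, charlie, alpha, delta.
Key observation: the order's first zero-slack moment is golf ((3, 2) needed, (3, 3) free — a requested resource with nothing to spare).
Verifying each step:
  pool = (3, 3)
  golf: need (3, 2) fits (3, 3); releases (2, 0), pool now (5, 3)
  echo: need (4, 3) fits (5, 3); releases (0, 3), pool now (5, 6)
  foxtrot: need (3, 4) fits (5, 6); releases (1, 0), pool now (6, 6)
  charlie: need (0, 4) fits (6, 6); releases (3, 3), pool now (9, 9)
  alpha: need (4, 3) fits (9, 9); releases (0, 2), pool now (9, 11)
  delta: need (7, 2) fits (9, 11); releases (0, 1), pool now (9, 12)
(3) Exactly 24 of the possible complete orderings are safe sequences.


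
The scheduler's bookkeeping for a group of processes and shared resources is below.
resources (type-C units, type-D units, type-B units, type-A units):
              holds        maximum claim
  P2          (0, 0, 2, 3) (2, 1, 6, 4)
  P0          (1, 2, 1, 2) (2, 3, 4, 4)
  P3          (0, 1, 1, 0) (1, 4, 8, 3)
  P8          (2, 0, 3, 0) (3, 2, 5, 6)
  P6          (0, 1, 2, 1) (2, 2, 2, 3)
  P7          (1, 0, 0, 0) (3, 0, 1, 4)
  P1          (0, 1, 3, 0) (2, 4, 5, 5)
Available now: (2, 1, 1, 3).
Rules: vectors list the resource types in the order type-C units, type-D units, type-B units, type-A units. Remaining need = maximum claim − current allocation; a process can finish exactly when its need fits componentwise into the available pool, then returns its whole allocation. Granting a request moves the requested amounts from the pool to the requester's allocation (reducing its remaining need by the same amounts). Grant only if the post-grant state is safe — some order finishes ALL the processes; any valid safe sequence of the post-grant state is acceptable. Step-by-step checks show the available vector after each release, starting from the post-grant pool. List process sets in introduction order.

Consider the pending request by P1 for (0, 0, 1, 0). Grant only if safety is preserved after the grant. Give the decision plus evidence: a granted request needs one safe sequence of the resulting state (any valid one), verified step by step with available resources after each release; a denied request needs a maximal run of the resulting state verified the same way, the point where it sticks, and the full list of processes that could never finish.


DENY: after the grant no complete ordering would exist.
Key observation: after P6, P7 the pool peaks at (3, 2, 2, 4), and each blocked process is short somewhere: P2 on type-B units; P0 on type-B units; P3 on type-D units, type-B units; P8 on type-A units; P1 on type-D units, type-A units.
Pretend the grant happened; the run P6, P7 goes as far as possible. Walking it through:
  pool = (2, 1, 0, 3)
  P6 needs (2, 1, 0, 2) <= (2, 1, 0, 3) -> finishes; pool += (0, 1, 2, 1) = (2, 2, 2, 4)
  P7 needs (2, 0, 1, 4) <= (2, 2, 2, 4) -> finishes; pool += (1, 0, 0, 0) = (3, 2, 2, 4)
  P2 cannot run: need (2, 1, 4, 1) vs free (3, 2, 2, 4) (insufficient type-B units)
  P0 cannot run: need (1, 1, 3, 2) vs free (3, 2, 2, 4) (insufficient type-B units)
  P3 cannot run: need (1, 3, 7, 3) vs free (3, 2, 2, 4) (insufficient type-D units and type-B units)
  P8 cannot run: need (1, 2, 2, 6) vs free (3, 2, 2, 4) (insufficient type-A units)
  P1 cannot run: need (2, 3, 1, 5) vs free (3, 2, 2, 4) (insufficient type-D units and type-A units)
Post-grant, the permanently blocked set is P2, P0, P3, P8 and P1.


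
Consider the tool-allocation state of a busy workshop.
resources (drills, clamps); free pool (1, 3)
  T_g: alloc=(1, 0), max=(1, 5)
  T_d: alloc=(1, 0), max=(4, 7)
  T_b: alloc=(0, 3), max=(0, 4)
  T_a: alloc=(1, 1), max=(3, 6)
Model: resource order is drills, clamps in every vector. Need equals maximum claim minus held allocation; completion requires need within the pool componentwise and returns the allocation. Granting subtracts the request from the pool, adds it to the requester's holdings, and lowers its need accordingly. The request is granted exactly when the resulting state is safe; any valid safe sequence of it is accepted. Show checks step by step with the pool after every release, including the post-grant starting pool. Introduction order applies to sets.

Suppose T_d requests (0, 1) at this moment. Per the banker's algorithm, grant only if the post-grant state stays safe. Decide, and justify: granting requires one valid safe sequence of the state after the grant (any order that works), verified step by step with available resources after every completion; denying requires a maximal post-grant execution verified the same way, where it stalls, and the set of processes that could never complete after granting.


GRANT. The post-grant state is safe; one safe sequence: T_b, T_g, T_a, T_d.
Key observation: (1, 2) free after granting still covers T_b first, and each release covers the next.
Step-by-step check of the post-grant state:
  pool = (1, 2)
  T_b needs (0, 1) <= (1, 2) -> finishes; pool += (0, 3) = (1, 5)
  T_g needs (0, 5) <= (1, 5) -> finishes; pool += (1, 0) = (2, 5)
  T_a needs (2, 5) <= (2, 5) -> finishes; pool += (1, 1) = (3, 6)
  T_d needs (3, 6) <= (3, 6) -> finishes; pool += (1, 1) = (4, 7)


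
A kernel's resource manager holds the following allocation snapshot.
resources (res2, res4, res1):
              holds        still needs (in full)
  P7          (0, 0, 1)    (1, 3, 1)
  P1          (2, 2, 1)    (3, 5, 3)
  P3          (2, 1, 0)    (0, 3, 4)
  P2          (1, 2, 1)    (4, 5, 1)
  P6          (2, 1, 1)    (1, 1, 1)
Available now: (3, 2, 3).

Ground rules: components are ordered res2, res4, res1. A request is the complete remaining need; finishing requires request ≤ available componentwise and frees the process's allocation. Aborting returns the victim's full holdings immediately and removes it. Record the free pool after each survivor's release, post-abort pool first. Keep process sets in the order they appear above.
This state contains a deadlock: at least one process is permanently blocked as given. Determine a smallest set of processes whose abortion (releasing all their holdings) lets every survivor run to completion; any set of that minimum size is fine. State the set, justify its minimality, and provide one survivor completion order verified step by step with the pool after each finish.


Abort P2.
Key observation: the returned (1, 2, 1) from P2 is what brings P1 — unrunnable before, under any order — into play at step 3.
Minimality: the empty abort set fails — the state is deadlocked as it stands.
Survivors finish in the order: P7, P3, P1, P6. Verifying each step (pool after the aborts first):
  pool = (4, 4, 4)
  P7 needs (1, 3, 1) <= (4, 4, 4) -> finishes; pool += (0, 0, 1) = (4, 4, 5)
  P3 needs (0, 3, 4) <= (4, 4, 5) -> finishes; pool += (2, 1, 0) = (6, 5, 5)
  P1 needs (3, 5, 3) <= (6, 5, 5) -> finishes; pool += (2, 2, 1) = (8, 7, 6)
  P6 needs (1, 1, 1) <= (8, 7, 6) -> finishes; pool += (2, 1, 1) = (10, 8, 7)


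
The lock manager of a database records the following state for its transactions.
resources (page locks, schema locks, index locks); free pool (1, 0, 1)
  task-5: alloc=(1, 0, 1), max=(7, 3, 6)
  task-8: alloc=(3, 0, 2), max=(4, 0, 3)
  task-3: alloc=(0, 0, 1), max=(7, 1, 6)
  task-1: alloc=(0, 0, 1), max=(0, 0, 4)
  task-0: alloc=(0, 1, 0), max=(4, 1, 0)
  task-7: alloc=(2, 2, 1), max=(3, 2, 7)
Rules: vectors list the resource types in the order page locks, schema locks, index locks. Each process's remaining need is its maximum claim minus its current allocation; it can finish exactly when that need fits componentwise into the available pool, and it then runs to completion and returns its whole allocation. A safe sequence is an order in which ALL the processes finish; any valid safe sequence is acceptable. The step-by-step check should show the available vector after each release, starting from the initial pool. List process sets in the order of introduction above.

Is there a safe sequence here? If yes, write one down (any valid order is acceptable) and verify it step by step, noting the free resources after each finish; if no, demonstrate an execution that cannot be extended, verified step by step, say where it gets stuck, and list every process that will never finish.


UNSAFE.
Key observation: even finishing task-8, task-0, task-1 leaves just (4, 1, 4) free — too little index locks for any of the remaining processes.
A maximal execution: task-8, task-0, task-1 — then nothing else fits. Walking it through:
  pool = (1, 0, 1)
  run task-8 (needs (1, 0, 1), free (1, 0, 1)); after release of (3, 0, 2) the pool is (4, 0, 3)
  run task-0 (needs (4, 0, 0), free (4, 0, 3)); after release of (0, 1, 0) the pool is (4, 1, 3)
  run task-1 (needs (0, 0, 3), free (4, 1, 3)); after release of (0, 0, 1) the pool is (4, 1, 4)
  task-5 cannot run: need (6, 3, 5) vs free (4, 1, 4) (insufficient page locks, schema locks and index locks)
  task-3 cannot run: need (7, 1, 5) vs free (4, 1, 4) (insufficient page locks and index locks)
  task-7 cannot run: need (1, 0, 6) vs free (4, 1, 4) (insufficient index locks)
Never able to finish: task-5, task-3 and task-7.


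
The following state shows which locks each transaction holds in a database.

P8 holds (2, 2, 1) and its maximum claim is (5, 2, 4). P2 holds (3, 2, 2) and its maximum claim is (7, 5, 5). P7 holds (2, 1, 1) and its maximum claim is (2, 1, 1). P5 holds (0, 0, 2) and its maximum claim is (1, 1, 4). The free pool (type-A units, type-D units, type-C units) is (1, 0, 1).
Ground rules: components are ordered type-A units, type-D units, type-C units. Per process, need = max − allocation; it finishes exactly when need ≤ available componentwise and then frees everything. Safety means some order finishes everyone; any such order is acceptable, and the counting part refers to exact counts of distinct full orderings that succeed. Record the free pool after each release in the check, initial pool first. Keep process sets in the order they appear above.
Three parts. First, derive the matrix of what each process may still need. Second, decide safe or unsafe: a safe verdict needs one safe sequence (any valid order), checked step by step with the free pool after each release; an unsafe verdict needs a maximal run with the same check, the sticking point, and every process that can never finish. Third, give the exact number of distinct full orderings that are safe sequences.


(1) Outstanding need per process (order type-A units, type-D units, type-C units):
  P8: (3, 0, 3)
  P2: (4, 3, 3)
  P7: (0, 0, 0)
  P5: (1, 1, 2)
(2) SAFE. One safe sequence: P7, P5, P8, P2.
Key observation: the order's first zero-slack moment is P5 ((1, 1, 2) needed, (3, 1, 2) free — a requested resource with nothing to spare).
Step-by-step check:
  pool = (1, 0, 1)
  run P7 (needs (0, 0, 0), free (1, 0, 1)); after release of (2, 1, 1) the pool is (3, 1, 2)
  run P5 (needs (1, 1, 2), free (3, 1, 2)); after release of (0, 0, 2) the pool is (3, 1, 4)
  run P8 (needs (3, 0, 3), free (3, 1, 4)); after release of (2, 2, 1) the pool is (5, 3, 5)
  run P2 (needs (4, 3, 3), free (5, 3, 5)); after release of (3, 2, 2) the pool is (8, 5, 7)
(3) Exactly 1 of the possible complete orderings is a safe sequence.


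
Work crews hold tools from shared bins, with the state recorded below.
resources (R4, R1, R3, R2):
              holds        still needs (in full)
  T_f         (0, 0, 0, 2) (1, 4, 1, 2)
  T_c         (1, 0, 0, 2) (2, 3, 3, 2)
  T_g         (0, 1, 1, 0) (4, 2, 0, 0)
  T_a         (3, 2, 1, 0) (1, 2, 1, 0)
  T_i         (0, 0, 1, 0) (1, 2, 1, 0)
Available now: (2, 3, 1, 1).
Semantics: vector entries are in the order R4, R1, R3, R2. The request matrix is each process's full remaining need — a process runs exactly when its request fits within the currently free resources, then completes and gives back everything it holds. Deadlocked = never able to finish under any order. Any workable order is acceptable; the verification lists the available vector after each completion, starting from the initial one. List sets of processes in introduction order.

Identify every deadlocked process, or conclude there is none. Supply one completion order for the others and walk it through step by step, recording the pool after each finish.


The deadlocked set is T_f and T_c.
Key observation: the wall is R2: completing T_a, T_g, T_i brings the pool only to (5, 6, 4, 1), and all the rest need more.
The rest can finish in the order T_a, T_g, T_i. Walking it through:
  pool = (2, 3, 1, 1)
  T_a needs (1, 2, 1, 0) <= (2, 3, 1, 1) -> finishes; pool += (3, 2, 1, 0) = (5, 5, 2, 1)
  T_g needs (4, 2, 0, 0) <= (5, 5, 2, 1) -> finishes; pool += (0, 1, 1, 0) = (5, 6, 3, 1)
  T_i needs (1, 2, 1, 0) <= (5, 6, 3, 1) -> finishes; pool += (0, 0, 1, 0) = (5, 6, 4, 1)
The blocked processes can never fit:
  T_f still needs (1, 4, 1, 2) but only (5, 6, 4, 1) is free — short on R2
  T_c still needs (2, 3, 3, 2) but only (5, 6, 4, 1) is free — short on R2


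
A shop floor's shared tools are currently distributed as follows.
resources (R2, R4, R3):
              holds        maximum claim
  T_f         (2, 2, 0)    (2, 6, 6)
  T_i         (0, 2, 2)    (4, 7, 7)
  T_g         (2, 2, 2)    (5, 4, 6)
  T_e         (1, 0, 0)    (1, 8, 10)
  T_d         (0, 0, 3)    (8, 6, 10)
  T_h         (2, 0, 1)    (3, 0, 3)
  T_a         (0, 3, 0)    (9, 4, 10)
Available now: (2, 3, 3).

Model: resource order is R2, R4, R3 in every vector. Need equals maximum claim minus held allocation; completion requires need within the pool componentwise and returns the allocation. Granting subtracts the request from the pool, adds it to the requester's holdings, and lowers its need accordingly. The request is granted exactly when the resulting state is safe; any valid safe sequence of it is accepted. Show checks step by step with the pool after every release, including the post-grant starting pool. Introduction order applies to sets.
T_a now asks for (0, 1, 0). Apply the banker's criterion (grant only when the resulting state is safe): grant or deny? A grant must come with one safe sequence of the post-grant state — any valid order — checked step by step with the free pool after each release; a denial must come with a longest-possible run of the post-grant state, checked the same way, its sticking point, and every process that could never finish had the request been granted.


GRANT — the state after the grant stays safe, e.g. via T_h, T_g, T_f, T_i, T_d, T_e, T_a.
Key observation: the transfer keeps a workable pool ((2, 2, 3)); T_h starts the safe sequence.
Check on the post-grant state, step by step:
  pool = (2, 2, 3)
  T_h: need (1, 0, 2) fits (2, 2, 3); releases (2, 0, 1), pool now (4, 2, 4)
  T_g: need (3, 2, 4) fits (4, 2, 4); releases (2, 2, 2), pool now (6, 4, 6)
  T_f: need (0, 4, 6) fits (6, 4, 6); releases (2, 2, 0), pool now (8, 6, 6)
  T_i: need (4, 5, 5) fits (8, 6, 6); releases (0, 2, 2), pool now (8, 8, 8)
  T_d: need (8, 6, 7) fits (8, 8, 8); releases (0, 0, 3), pool now (8, 8, 11)
  T_e: need (0, 8, 10) fits (8, 8, 11); releases (1, 0, 0), pool now (9, 8, 11)
  T_a: need (9, 0, 10) fits (9, 8, 11); releases (0, 4, 0), pool now (9, 12, 11)


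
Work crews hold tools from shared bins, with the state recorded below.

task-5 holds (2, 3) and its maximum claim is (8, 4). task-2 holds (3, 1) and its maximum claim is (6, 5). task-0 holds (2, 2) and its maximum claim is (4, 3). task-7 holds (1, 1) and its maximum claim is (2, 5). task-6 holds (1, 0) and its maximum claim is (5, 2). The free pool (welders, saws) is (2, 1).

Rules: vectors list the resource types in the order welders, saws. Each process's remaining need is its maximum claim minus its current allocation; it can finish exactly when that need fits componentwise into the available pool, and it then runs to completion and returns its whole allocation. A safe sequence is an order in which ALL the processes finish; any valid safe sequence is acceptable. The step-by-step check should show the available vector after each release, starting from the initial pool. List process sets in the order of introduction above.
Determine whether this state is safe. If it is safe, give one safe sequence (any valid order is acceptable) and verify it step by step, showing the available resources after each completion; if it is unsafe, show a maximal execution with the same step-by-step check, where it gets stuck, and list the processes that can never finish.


UNSAFE.
Key observation: after task-0, task-6 the pool peaks at (5, 3), and each blocked process is short somewhere: task-5 on welders; task-2 on saws; task-7 on saws.
Going as far as possible: task-0, task-6; after that, nothing fits. Check, step by step:
  pool = (2, 1)
  task-0: need (2, 1) fits (2, 1); releases (2, 2), pool now (4, 3)
  task-6: need (4, 2) fits (4, 3); releases (1, 0), pool now (5, 3)
  task-5 still needs (6, 1) but only (5, 3) is free — short on welders
  task-2 still needs (3, 4) but only (5, 3) is free — short on saws
  task-7 still needs (1, 4) but only (5, 3) is free — short on saws
Permanently blocked: task-5, task-2 and task-7.


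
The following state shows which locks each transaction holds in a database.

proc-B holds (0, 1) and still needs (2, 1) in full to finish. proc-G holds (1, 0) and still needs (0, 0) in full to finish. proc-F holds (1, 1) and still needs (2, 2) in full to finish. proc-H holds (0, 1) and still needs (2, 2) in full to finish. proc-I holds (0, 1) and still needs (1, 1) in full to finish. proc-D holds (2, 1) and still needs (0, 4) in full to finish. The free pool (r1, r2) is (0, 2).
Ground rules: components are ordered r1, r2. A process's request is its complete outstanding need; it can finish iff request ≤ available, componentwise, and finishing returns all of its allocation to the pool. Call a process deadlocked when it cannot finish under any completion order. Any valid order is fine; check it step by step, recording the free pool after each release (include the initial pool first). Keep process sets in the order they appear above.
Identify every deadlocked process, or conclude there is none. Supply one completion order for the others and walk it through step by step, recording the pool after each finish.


Deadlocked set: proc-B, proc-F, proc-H and proc-D.
Key observation: after proc-G, proc-I the pool peaks at (1, 3), and each blocked process is short somewhere: proc-B on r1; proc-F on r1; proc-H on r1; proc-D on r2.
One completion order for the rest: proc-G, proc-I. Check, step by step:
  pool = (0, 2)
  run proc-G (needs (0, 0), free (0, 2)); after release of (1, 0) the pool is (1, 2)
  run proc-I (needs (1, 1), free (1, 2)); after release of (0, 1) the pool is (1, 3)
None of the blocked processes ever fits:
  blocked: proc-B wants (2, 1), pool (1, 3) — not enough r1
  blocked: proc-F wants (2, 2), pool (1, 3) — not enough r1
  blocked: proc-H wants (2, 2), pool (1, 3) — not enough r1
  blocked: proc-D wants (0, 4), pool (1, 3) — not enough r2


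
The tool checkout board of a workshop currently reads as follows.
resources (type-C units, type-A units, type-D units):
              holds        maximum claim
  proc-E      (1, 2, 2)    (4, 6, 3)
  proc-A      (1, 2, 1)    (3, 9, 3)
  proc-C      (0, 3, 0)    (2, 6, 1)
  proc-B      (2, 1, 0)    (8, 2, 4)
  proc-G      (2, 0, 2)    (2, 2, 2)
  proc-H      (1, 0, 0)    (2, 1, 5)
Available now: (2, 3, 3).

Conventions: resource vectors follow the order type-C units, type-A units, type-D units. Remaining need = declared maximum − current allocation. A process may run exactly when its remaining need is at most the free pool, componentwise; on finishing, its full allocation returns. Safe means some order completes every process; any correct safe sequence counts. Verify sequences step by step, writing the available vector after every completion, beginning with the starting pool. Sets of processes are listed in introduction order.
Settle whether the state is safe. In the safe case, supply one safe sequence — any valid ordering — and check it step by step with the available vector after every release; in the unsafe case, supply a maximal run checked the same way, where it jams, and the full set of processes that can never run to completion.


SAFE, for example via the order proc-G, proc-C, proc-E, proc-A, proc-H, proc-B.
Key observation: proc-C is the earliest step where a requested resource binds exactly: need (2, 3, 1), pool (4, 3, 5) at its turn.
Verifying each step:
  pool = (2, 3, 3)
  run proc-G (needs (0, 2, 0), free (2, 3, 3)); after release of (2, 0, 2) the pool is (4, 3, 5)
  run proc-C (needs (2, 3, 1), free (4, 3, 5)); after release of (0, 3, 0) the pool is (4, 6, 5)
  run proc-E (needs (3, 4, 1), free (4, 6, 5)); after release of (1, 2, 2) the pool is (5, 8, 7)
  run proc-A (needs (2, 7, 2), free (5, 8, 7)); after release of (1, 2, 1) the pool is (6, 10, 8)
  run proc-H (needs (1, 1, 5), free (6, 10, 8)); after release of (1, 0, 0) the pool is (7, 10, 8)
  run proc-B (needs (6, 1, 4), free (7, 10, 8)); after release of (2, 1, 0) the pool is (9, 11, 8)


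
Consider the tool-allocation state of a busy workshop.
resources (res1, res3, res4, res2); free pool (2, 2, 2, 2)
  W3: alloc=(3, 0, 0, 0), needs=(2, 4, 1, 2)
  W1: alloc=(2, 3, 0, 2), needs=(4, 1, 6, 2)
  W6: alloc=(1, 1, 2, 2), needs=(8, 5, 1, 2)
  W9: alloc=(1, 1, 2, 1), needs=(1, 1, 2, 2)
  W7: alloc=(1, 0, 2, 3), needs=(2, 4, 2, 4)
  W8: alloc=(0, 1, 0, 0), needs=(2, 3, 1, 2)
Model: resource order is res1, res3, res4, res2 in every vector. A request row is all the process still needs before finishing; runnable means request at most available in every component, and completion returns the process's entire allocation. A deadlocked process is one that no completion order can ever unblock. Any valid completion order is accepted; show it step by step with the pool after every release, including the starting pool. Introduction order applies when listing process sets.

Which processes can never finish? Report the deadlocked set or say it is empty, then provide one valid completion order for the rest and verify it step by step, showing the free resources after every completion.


Deadlocked: W1, W6 and W7.
Key observation: after W9, W8, W3 the pool peaks at (6, 4, 4, 3), and each blocked process is short somewhere: W1 on res4; W6 on res1, res3; W7 on res2.
The rest can finish in the order W9, W8, W3. Walking it through:
  pool = (2, 2, 2, 2)
  W9 needs (1, 1, 2, 2) <= (2, 2, 2, 2) -> finishes; pool += (1, 1, 2, 1) = (3, 3, 4, 3)
  W8 needs (2, 3, 1, 2) <= (3, 3, 4, 3) -> finishes; pool += (0, 1, 0, 0) = (3, 4, 4, 3)
  W3 needs (2, 4, 1, 2) <= (3, 4, 4, 3) -> finishes; pool += (3, 0, 0, 0) = (6, 4, 4, 3)
None of the blocked processes ever fits:
  blocked: W1 wants (4, 1, 6, 2), pool (6, 4, 4, 3) — not enough res4
  blocked: W6 wants (8, 5, 1, 2), pool (6, 4, 4, 3) — not enough res1 and res3
  blocked: W7 wants (2, 4, 2, 4), pool (6, 4, 4, 3) — not enough res2


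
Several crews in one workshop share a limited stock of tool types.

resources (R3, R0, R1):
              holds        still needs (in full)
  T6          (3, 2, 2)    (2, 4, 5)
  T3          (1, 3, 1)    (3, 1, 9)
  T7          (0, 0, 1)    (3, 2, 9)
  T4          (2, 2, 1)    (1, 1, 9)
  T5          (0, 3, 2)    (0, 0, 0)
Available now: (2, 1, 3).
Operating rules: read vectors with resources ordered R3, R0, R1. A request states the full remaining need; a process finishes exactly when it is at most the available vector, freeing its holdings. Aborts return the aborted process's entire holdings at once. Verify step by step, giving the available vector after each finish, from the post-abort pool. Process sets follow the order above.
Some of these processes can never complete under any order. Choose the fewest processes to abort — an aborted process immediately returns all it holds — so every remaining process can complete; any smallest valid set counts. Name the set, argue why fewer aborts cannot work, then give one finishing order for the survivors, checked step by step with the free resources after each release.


The answer: abort T7 and T4.
Key observation: T3 was stuck for good until T7 and T4 gave back (2, 2, 2); in the order shown it finishes at step 3.
Minimality, checking each single-abort alternative: T6 alone leaves T3 blocked (short on R1); T3 alone leaves T7 blocked (short on R1); T7 alone leaves T3 blocked (short on R1); T4 alone leaves T3 blocked (short on R1); T5 alone leaves T3 blocked (short on R1).
One survivor order: T5, T6, T3. Walking it through (post-abort pool first):
  pool = (4, 3, 5)
  T5 needs (0, 0, 0) <= (4, 3, 5) -> finishes; pool += (0, 3, 2) = (4, 6, 7)
  T6 needs (2, 4, 5) <= (4, 6, 7) -> finishes; pool += (3, 2, 2) = (7, 8, 9)
  T3 needs (3, 1, 9) <= (7, 8, 9) -> finishes; pool += (1, 3, 1) = (8, 11, 10)


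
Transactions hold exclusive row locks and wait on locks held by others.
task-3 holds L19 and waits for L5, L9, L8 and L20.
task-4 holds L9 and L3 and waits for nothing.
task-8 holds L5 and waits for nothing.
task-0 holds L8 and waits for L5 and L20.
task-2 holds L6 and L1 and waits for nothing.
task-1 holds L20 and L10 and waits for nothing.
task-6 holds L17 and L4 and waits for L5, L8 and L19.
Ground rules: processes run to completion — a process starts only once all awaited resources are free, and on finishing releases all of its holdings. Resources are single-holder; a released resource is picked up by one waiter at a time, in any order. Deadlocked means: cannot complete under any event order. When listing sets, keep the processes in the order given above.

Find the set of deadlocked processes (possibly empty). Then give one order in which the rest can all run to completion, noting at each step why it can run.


The deadlocked set is empty.
Key observation: the waits form no ring: some process can always run, and its releases unblock the others one by one.
A valid finishing order for the others: task-4, task-8, task-1, task-2, task-0, task-3, task-6.
Check, step by step:
  run task-4 (it waits on nothing); releases L9 and L3
  run task-8 (it waits on nothing); releases L5
  run task-1 (it waits on nothing); releases L20 and L10
  run task-2 (it waits on nothing); releases L6 and L1
  task-0: everything it awaited (L5 and L20) is free; runs, freeing L8
  task-3: everything it awaited (L5, L9, L8 and L20) is free; runs, freeing L19
  task-6: everything it awaited (L5, L8 and L19) is free; runs, freeing L17 and L4


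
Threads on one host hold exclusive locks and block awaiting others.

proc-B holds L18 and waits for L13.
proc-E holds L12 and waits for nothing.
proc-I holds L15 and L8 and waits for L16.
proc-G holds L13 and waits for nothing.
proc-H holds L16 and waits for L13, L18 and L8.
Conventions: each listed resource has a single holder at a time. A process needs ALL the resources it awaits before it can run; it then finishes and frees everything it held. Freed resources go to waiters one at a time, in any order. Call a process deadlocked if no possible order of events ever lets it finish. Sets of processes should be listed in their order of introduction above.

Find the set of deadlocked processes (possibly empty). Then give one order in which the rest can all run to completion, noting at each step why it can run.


Deadlocked set: proc-I and proc-H.
Key observation: the cycle proc-I -> proc-H -> proc-I can never break — each member waits on the next; no other process is dragged down with it.
A valid finishing order for the others: proc-G, proc-B, proc-E.
Check, step by step:
  proc-G: no waits; runs immediately, freeing L13
  proc-B waits on L13 — all released -> runs and releases L18
  proc-E: no waits; runs immediately, freeing L12


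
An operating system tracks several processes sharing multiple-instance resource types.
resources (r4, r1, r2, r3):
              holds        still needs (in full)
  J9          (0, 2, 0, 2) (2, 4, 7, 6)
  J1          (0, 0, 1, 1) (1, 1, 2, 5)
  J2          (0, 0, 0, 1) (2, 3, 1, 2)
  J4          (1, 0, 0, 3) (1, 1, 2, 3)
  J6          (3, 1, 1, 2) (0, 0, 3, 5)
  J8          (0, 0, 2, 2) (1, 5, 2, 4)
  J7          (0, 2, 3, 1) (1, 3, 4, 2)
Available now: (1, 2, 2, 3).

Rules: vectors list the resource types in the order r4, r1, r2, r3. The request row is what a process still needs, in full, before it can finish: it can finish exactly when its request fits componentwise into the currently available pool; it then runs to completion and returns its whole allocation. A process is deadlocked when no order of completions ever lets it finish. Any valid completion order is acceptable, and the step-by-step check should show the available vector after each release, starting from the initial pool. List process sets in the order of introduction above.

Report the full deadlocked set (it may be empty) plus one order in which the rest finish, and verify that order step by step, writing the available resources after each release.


The deadlocked set is empty.
Key observation: beginning at J4, releases accumulate fast enough that every process eventually fits.
One completion order for the rest: J4, J1, J6, J7, J8, J9, J2. Step-by-step check:
  pool = (1, 2, 2, 3)
  J4: need (1, 1, 2, 3) fits (1, 2, 2, 3); releases (1, 0, 0, 3), pool now (2, 2, 2, 6)
  J1: need (1, 1, 2, 5) fits (2, 2, 2, 6); releases (0, 0, 1, 1), pool now (2, 2, 3, 7)
  J6: need (0, 0, 3, 5) fits (2, 2, 3, 7); releases (3, 1, 1, 2), pool now (5, 3, 4, 9)
  J7: need (1, 3, 4, 2) fits (5, 3, 4, 9); releases (0, 2, 3, 1), pool now (5, 5, 7, 10)
  J8: need (1, 5, 2, 4) fits (5, 5, 7, 10); releases (0, 0, 2, 2), pool now (5, 5, 9, 12)
  J9: need (2, 4, 7, 6) fits (5, 5, 9, 12); releases (0, 2, 0, 2), pool now (5, 7, 9, 14)
  J2: need (2, 3, 1, 2) fits (5, 7, 9, 14); releases (0, 0, 0, 1), pool now (5, 7, 9, 15)
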